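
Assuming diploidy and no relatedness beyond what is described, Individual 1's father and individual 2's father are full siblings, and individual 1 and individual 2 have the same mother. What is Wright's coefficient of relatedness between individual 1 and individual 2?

With two independent routes of shared ancestry, r is the sum of the two contributions.
Individual 1 and individual 2 are related in two ways: first cousins through their fathers (r = 1/8) and half-sibs through their shared mother (r = 1/4).
r = 1/8 + 1/4 = 0.375.

0.375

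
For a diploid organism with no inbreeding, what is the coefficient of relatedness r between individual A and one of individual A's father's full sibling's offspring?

0.125

Each parent–offspring link contributes a factor of 1/2, and independent paths through distinct common ancestors add.
First cousins share one grandparent pair — two paths of length 4: r = 2·(1/2)^4 = 1/8.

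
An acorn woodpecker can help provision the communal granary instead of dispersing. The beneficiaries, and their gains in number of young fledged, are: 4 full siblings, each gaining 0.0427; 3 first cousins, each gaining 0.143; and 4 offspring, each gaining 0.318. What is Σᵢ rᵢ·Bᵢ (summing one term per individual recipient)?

r to a full sibling = 0.5 (full sibs share both parents — two paths of length 2: r = 2·(1/2)^2 = 1/2).
r to a first cousin = 1/8 (first cousins share one grandparent pair — two paths of length 4: r = 2·(1/2)^4 = 1/8).
r to an offspring = 0.5 (one parent–offspring link: r = (1/2)^1 = 1/2).
Summing one r·B term per recipient: 4·0.5·0.0427 + 3·0.125·0.143 + 4·0.5·0.318 = 0.775025.

0.775025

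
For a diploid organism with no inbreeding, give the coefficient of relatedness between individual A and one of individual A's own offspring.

Each parent–offspring link contributes a factor of 1/2, and independent paths through distinct common ancestors add.
One parent–offspring link: r = (1/2)^1 = 1/2.

0.5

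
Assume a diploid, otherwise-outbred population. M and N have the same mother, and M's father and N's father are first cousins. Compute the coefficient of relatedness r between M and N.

With two independent routes of shared ancestry, r is the sum of the two contributions.
M and N are related in two ways: half-sibs through their shared mother (r = 1/4) and second cousins through their fathers (r = 1/32).
r = 1/4 + 1/32 = 0.28125.

0.28125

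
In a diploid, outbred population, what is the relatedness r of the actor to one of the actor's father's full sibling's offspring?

0.125

Each parent–offspring link contributes a factor of 1/2, and independent paths through distinct common ancestors add.
First cousins share one grandparent pair — two paths of length 4: r = 2·(1/2)^4 = 1/8.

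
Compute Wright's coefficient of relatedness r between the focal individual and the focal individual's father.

0.5

Each parent–offspring link contributes a factor of 1/2, and independent paths through distinct common ancestors add.
One parent–offspring link: r = (1/2)^1 = 1/2.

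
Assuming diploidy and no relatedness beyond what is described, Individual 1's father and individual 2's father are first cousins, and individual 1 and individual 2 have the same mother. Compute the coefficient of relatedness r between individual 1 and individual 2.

0.28125

Relatedness sums over independent paths through distinct common ancestors.
Individual 1 and individual 2 are related in two ways: second cousins through their fathers (r = 1/32) and half-sibs through their shared mother (r = 1/4).
r = 1/32 + 1/4 = 9/32 = 0.28125.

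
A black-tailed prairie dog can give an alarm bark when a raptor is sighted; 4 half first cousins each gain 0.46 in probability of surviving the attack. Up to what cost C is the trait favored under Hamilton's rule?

0.115

r to a half first cousin = 0.0625 (half first cousins share one grandparent — one path of length 4: r = (1/2)^4 = 1/16).
Hamilton's rule: n·r·B > C, so the trait is favored while C < n·r·B = 4·0.0625·0.46 = 0.115.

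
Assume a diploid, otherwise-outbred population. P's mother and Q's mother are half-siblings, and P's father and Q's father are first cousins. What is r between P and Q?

Wright's path rule: contributions from independent ancestry routes add.
P and Q are related in two ways: half first cousins through their mothers (r = 1/16) and second cousins through their fathers (r = 1/32).
r = 1/16 + 1/32 = 3/32 = 0.09375.

0.09375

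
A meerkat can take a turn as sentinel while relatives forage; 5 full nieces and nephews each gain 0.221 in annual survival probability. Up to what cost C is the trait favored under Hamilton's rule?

r to a full niece or nephew = 1/4 (full aunt/uncle↔niece/nephew: two paths of length 3 through the shared grandparent pair: r = 2·(1/2)^3 = 1/4).
Hamilton's rule: n·r·B > C, so the trait is favored while C < n·r·B = 5·0.25·0.221 = 0.27625.

0.27625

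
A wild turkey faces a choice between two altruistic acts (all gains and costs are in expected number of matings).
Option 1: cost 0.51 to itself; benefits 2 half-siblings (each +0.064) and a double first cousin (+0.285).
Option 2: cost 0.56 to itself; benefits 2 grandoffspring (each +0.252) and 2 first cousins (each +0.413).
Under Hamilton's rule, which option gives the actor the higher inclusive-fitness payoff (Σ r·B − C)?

Option 1: r to a half-sibling = 0.25.
Option 1: r to a double first cousin = 0.25.
Option 1: Σ r·B − C = (2·0.25·0.064 + 1·0.25·0.285) − 0.51 = -0.40675.
Option 2: r to a grandoffspring = 0.25.
Option 2: r to a first cousin = 0.125.
Option 2: Σ r·B − C = (2·0.25·0.252 + 2·0.125·0.413) − 0.56 = -0.33075.
Option 2 has the higher net inclusive-fitness payoff.

Option 2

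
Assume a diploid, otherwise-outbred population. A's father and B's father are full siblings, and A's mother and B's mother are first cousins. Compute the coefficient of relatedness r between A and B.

With two independent routes of shared ancestry, r is the sum of the two contributions.
A and B are related in two ways: first cousins through their fathers (r = 1/8) and second cousins through their mothers (r = 1/32).
r = 1/8 + 1/32 = 0.15625.

0.15625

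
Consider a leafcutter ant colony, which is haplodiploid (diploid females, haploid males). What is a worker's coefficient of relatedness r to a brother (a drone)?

0.25

Her haploid brother carries none of their father's genes and a random half of their mother's genome; that half matches the maternal half of her own genome with probability 1/2: r = 1/2 · 1/2 = 1/4.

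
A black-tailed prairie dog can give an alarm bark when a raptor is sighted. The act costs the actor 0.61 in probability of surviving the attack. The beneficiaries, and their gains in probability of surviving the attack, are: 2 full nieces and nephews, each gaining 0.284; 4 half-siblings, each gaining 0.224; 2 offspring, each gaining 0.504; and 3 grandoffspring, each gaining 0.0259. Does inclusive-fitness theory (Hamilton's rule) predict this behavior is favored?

Yes

Hamilton's rule: the trait is favored when the sum of r·B over every recipient exceeds the actor's cost C.
r to a full niece or nephew = 0.25 (full aunt/uncle↔niece/nephew: two paths of length 3 through the shared grandparent pair: r = 2·(1/2)^3 = 1/4).
r to a half-sibling = 1/4 (half-sibs share one parent — one path of length 2: r = (1/2)^2 = 1/4).
r to an offspring = 1/2 (one parent–offspring link: r = (1/2)^1 = 1/2).
r to a grandoffspring = 1/4 (two parent–offspring links: r = (1/2)^2 = 1/4).
Summing one r·B term per recipient: 2·0.25·0.284 + 4·0.25·0.224 + 2·0.5·0.504 + 3·0.25·0.0259 = 0.889425.
0.889425 > 0.61: the indirect benefit exceeds the cost.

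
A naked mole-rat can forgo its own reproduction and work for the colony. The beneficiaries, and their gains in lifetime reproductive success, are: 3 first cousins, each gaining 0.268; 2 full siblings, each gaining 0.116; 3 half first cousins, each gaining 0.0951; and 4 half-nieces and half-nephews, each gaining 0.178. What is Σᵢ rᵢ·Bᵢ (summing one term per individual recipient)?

0.32333125

r to a first cousin = 1/8 (first cousins share one grandparent pair — two paths of length 4: r = 2·(1/2)^4 = 1/8).
r to a full sibling = 0.5 (full sibs share both parents — two paths of length 2: r = 2·(1/2)^2 = 1/2).
r to a half first cousin = 1/16 (half first cousins share one grandparent — one path of length 4: r = (1/2)^4 = 1/16).
r to a half-niece or half-nephew = 1/8 (half-aunt/uncle↔niece/nephew: one path of length 3: r = (1/2)^3 = 1/8).
Summing one r·B term per recipient: 3·0.125·0.268 + 2·0.5·0.116 + 3·0.0625·0.0951 + 4·0.125·0.178 = 0.32333125.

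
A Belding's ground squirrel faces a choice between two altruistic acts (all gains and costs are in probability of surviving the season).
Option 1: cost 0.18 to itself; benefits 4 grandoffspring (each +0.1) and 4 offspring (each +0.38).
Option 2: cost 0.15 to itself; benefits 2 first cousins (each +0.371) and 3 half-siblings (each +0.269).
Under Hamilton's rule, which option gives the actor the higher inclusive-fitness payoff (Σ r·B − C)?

Option 1: r to a grandoffspring = 0.25.
Option 1: r to an offspring = 0.5.
Option 1: Σ r·B − C = (4·0.25·0.1 + 4·0.5·0.38) − 0.18 = 0.68.
Option 2: r to a first cousin = 0.125.
Option 2: r to a half-sibling = 0.25.
Option 2: Σ r·B − C = (2·0.125·0.371 + 3·0.25·0.269) − 0.15 = 0.1445.
Option 1 has the higher net inclusive-fitness payoff.

Option 1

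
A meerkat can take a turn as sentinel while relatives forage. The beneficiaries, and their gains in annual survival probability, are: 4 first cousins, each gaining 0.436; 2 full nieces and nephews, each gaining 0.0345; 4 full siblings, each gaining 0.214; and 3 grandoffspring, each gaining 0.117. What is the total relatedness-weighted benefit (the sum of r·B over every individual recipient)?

r to a first cousin = 1/8 (first cousins share one grandparent pair — two paths of length 4: r = 2·(1/2)^4 = 1/8).
r to a full niece or nephew = 0.25 (full aunt/uncle↔niece/nephew: two paths of length 3 through the shared grandparent pair: r = 2·(1/2)^3 = 1/4).
r to a full sibling = 1/2 (full sibs share both parents — two paths of length 2: r = 2·(1/2)^2 = 1/2).
r to a grandoffspring = 1/4 (two parent–offspring links: r = (1/2)^2 = 1/4).
Summing one r·B term per recipient: 4·0.125·0.436 + 2·0.25·0.0345 + 4·0.5·0.214 + 3·0.25·0.117 = 0.751.

0.751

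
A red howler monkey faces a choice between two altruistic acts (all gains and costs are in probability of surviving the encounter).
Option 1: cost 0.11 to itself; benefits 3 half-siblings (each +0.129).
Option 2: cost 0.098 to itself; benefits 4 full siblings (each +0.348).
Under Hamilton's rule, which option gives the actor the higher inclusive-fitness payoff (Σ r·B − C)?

Option 1: r to a half-sibling = 0.25.
Option 1: Σ r·B − C = (3·0.25·0.129) − 0.11 = -0.01325.
Option 2: r to a full sibling = 0.5.
Option 2: Σ r·B − C = (4·0.5·0.348) − 0.098 = 0.598.
Option 2 has the higher net inclusive-fitness payoff.

Option 2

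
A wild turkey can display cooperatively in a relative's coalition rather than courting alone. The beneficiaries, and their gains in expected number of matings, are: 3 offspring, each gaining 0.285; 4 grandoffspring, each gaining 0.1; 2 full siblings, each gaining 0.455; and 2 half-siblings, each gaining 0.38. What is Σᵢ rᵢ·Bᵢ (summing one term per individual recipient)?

r to an offspring = 0.5 (one parent–offspring link: r = (1/2)^1 = 1/2).
r to a grandoffspring = 1/4 (two parent–offspring links: r = (1/2)^2 = 1/4).
r to a full sibling = 1/2 (full sibs share both parents — two paths of length 2: r = 2·(1/2)^2 = 1/2).
r to a half-sibling = 0.25 (half-sibs share one parent — one path of length 2: r = (1/2)^2 = 1/4).
Summing one r·B term per recipient: 3·0.5·0.285 + 4·0.25·0.1 + 2·0.5·0.455 + 2·0.25·0.38 = 1.1725.

1.1725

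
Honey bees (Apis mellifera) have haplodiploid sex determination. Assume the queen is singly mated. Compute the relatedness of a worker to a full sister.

Haplodiploid full sisters inherit their father's entire haploid genome identically (contributing 1/2) and on average half of their mother's contribution (1/2 · 1/2 = 1/4); r = 1/2 + 1/4 = 3/4.

0.75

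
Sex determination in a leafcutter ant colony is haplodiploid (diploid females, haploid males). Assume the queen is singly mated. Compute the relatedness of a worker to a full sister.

0.75

Haplodiploid full sisters inherit their father's entire haploid genome identically (contributing 1/2) and on average half of their mother's contribution (1/2 · 1/2 = 1/4); r = 1/2 + 1/4 = 3/4.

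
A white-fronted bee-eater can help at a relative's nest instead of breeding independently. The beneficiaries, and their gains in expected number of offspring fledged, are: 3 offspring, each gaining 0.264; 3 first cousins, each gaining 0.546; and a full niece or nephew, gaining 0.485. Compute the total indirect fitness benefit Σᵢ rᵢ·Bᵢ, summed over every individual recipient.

r to an offspring = 0.5 (one parent–offspring link: r = (1/2)^1 = 1/2).
r to a first cousin = 1/8 (first cousins share one grandparent pair — two paths of length 4: r = 2·(1/2)^4 = 1/8).
r to a full niece or nephew = 1/4 (full aunt/uncle↔niece/nephew: two paths of length 3 through the shared grandparent pair: r = 2·(1/2)^3 = 1/4).
Summing one r·B term per recipient: 3·0.5·0.264 + 3·0.125·0.546 + 1·0.25·0.485 = 0.722.

0.722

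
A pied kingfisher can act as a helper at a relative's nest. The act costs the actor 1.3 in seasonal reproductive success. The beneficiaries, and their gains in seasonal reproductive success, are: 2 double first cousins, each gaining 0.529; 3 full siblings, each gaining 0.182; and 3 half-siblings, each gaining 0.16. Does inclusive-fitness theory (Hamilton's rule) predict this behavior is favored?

No

Hamilton's rule: the trait is favored when the sum of r·B over every recipient exceeds the actor's cost C.
r to a double first cousin = 0.25 (double first cousins share both grandparent pairs — four paths of length 4: r = 4·(1/2)^4 = 1/4).
r to a full sibling = 1/2 (full sibs share both parents — two paths of length 2: r = 2·(1/2)^2 = 1/2).
r to a half-sibling = 0.25 (half-sibs share one parent — one path of length 2: r = (1/2)^2 = 1/4).
Summing one r·B term per recipient: 2·0.25·0.529 + 3·0.5·0.182 + 3·0.25·0.16 = 0.6575.
0.6575 < 1.3: the indirect benefit is less than the cost.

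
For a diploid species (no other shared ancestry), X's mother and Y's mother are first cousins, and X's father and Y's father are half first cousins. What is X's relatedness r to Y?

With two independent routes of shared ancestry, r is the sum of the two contributions.
X and Y are related in two ways: second cousins through their mothers (r = 1/32) and half second cousins through their fathers (r = 1/64).
r = 1/32 + 1/64 = 0.046875.

0.046875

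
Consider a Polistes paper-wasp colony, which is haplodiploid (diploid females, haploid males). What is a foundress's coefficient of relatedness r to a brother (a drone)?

Her haploid brother carries none of their father's genes and a random half of their mother's genome; that half matches the maternal half of her own genome with probability 1/2: r = 1/2 · 1/2 = 1/4.

0.25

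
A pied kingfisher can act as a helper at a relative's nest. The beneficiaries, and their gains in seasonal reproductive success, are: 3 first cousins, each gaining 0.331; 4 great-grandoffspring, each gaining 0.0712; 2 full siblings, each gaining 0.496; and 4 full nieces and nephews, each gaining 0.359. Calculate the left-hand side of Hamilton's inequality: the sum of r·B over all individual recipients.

1.014725

r to a first cousin = 1/8 (first cousins share one grandparent pair — two paths of length 4: r = 2·(1/2)^4 = 1/8).
r to a great-grandoffspring = 0.125 (three parent–offspring links: r = (1/2)^3 = 1/8).
r to a full sibling = 0.5 (full sibs share both parents — two paths of length 2: r = 2·(1/2)^2 = 1/2).
r to a full niece or nephew = 0.25 (full aunt/uncle↔niece/nephew: two paths of length 3 through the shared grandparent pair: r = 2·(1/2)^3 = 1/4).
Summing one r·B term per recipient: 3·0.125·0.331 + 4·0.125·0.0712 + 2·0.5·0.496 + 4·0.25·0.359 = 1.014725.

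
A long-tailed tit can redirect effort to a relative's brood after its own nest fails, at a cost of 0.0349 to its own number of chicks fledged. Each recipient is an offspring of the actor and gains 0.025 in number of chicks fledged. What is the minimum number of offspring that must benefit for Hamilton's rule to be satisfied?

r to an offspring = 1/2 (one parent–offspring link: r = (1/2)^1 = 1/2).
Hamilton's rule: n·r·B > C  ⇒  n > C/(r·B) = 0.0349/(0.5·0.025) = 2.792.
The smallest integer exceeding 2.792 is 3.

3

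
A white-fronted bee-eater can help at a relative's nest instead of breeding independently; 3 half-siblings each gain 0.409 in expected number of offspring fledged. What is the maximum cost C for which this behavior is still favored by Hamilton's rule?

r to a half-sibling = 0.25 (half-sibs share one parent — one path of length 2: r = (1/2)^2 = 1/4).
Hamilton's rule: n·r·B > C, so the trait is favored while C < n·r·B = 3·0.25·0.409 = 0.30675.

0.30675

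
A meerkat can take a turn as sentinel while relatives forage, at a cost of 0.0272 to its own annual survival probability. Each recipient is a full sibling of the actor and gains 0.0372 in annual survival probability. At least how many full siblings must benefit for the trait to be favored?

r to a full sibling = 0.5 (full sibs share both parents — two paths of length 2: r = 2·(1/2)^2 = 1/2).
Hamilton's rule: n·r·B > C  ⇒  n > C/(r·B) = 0.0272/(0.5·0.0372) = 1.462.
The smallest integer exceeding 1.462 is 2.

2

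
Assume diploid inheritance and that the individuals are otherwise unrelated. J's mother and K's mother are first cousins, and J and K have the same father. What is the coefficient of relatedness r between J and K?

0.28125

Wright's path rule: contributions from independent ancestry routes add.
J and K are related in two ways: second cousins through their mothers (r = 1/32) and half-sibs through their shared father (r = 1/4).
r = 1/32 + 1/4 = 0.28125.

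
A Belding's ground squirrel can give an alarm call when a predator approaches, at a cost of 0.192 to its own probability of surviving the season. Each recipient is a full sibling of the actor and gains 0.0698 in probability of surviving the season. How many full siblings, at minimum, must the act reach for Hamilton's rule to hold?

6

r to a full sibling = 1/2 (full sibs share both parents — two paths of length 2: r = 2·(1/2)^2 = 1/2).
Hamilton's rule: n·r·B > C  ⇒  n > C/(r·B) = 0.192/(0.5·0.0698) = 5.501.
The smallest integer exceeding 5.501 is 6.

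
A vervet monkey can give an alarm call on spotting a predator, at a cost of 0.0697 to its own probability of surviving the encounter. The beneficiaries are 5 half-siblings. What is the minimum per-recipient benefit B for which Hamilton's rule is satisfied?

0.0558

r to a half-sibling = 0.25 (half-sibs share one parent — one path of length 2: r = (1/2)^2 = 1/4).
Hamilton's rule with n recipients of equal r: n·r·B > C, so B > C/(n·r) = 0.0697/(5·0.25) = 0.0558.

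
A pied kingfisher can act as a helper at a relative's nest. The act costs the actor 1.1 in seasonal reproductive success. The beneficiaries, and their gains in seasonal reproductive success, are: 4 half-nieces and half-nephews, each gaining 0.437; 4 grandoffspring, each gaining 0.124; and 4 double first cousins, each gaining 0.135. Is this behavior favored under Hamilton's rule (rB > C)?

Hamilton's rule: the trait is favored when the sum of r·B over every recipient exceeds the actor's cost C.
r to a half-niece or half-nephew = 0.125 (half-aunt/uncle↔niece/nephew: one path of length 3: r = (1/2)^3 = 1/8).
r to a grandoffspring = 1/4 (two parent–offspring links: r = (1/2)^2 = 1/4).
r to a double first cousin = 1/4 (double first cousins share both grandparent pairs — four paths of length 4: r = 4·(1/2)^4 = 1/4).
Summing one r·B term per recipient: 4·0.125·0.437 + 4·0.25·0.124 + 4·0.25·0.135 = 0.4775.
0.4775 < 1.1: the indirect benefit is less than the cost.

No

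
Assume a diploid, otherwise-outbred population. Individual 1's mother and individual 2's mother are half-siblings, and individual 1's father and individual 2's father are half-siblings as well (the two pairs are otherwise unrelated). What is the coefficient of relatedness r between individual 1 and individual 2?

0.125

Relatedness sums over independent paths through distinct common ancestors.
Individual 1 and individual 2 are related in two ways: half first cousins through their mothers (r = 1/16) and half first cousins through their fathers (r = 1/16).
r = 1/16 + 1/16 = 0.125.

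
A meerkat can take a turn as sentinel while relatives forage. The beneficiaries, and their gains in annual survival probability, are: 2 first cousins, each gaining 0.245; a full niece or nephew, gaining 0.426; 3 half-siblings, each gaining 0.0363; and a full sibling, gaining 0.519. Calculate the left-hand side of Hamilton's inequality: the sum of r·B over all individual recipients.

0.454475

r to a first cousin = 0.125 (first cousins share one grandparent pair — two paths of length 4: r = 2·(1/2)^4 = 1/8).
r to a full niece or nephew = 0.25 (full aunt/uncle↔niece/nephew: two paths of length 3 through the shared grandparent pair: r = 2·(1/2)^3 = 1/4).
r to a half-sibling = 0.25 (half-sibs share one parent — one path of length 2: r = (1/2)^2 = 1/4).
r to a full sibling = 1/2 (full sibs share both parents — two paths of length 2: r = 2·(1/2)^2 = 1/2).
Summing one r·B term per recipient: 2·0.125·0.245 + 1·0.25·0.426 + 3·0.25·0.0363 + 1·0.5·0.519 = 0.454475.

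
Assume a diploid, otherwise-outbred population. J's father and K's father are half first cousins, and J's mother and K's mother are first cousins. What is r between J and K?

0.046875

With two independent routes of shared ancestry, r is the sum of the two contributions.
J and K are related in two ways: half second cousins through their fathers (r = 1/64) and second cousins through their mothers (r = 1/32).
r = 1/64 + 1/32 = 3/64 = 0.046875.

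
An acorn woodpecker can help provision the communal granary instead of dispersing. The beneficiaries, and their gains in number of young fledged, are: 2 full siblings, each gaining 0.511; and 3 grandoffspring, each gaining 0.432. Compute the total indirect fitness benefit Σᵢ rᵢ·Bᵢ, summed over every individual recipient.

r to a full sibling = 0.5 (full sibs share both parents — two paths of length 2: r = 2·(1/2)^2 = 1/2).
r to a grandoffspring = 0.25 (two parent–offspring links: r = (1/2)^2 = 1/4).
Summing one r·B term per recipient: 2·0.5·0.511 + 3·0.25·0.432 = 0.835.

0.835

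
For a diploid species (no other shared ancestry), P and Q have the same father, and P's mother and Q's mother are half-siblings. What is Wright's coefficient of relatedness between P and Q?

With two independent routes of shared ancestry, r is the sum of the two contributions.
P and Q are related in two ways: half-sibs through their shared father (r = 1/4) and half first cousins through their mothers (r = 1/16).
r = 1/4 + 1/16 = 5/16 = 0.3125.

0.3125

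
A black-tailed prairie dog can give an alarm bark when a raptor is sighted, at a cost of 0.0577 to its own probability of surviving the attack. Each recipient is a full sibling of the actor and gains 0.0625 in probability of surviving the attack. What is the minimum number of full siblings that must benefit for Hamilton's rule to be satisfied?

2

r to a full sibling = 0.5 (full sibs share both parents — two paths of length 2: r = 2·(1/2)^2 = 1/2).
Hamilton's rule: n·r·B > C  ⇒  n > C/(r·B) = 0.0577/(0.5·0.0625) = 1.846.
The smallest integer exceeding 1.846 is 2.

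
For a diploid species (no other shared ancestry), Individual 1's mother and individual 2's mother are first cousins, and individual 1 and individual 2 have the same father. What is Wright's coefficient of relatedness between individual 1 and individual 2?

Relatedness sums over independent paths through distinct common ancestors.
Individual 1 and individual 2 are related in two ways: second cousins through their mothers (r = 1/32) and half-sibs through their shared father (r = 1/4).
r = 1/32 + 1/4 = 0.28125.

0.28125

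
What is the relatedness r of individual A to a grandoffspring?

Each parent–offspring link contributes a factor of 1/2, and independent paths through distinct common ancestors add.
Two parent–offspring links: r = (1/2)^2 = 1/4.

0.25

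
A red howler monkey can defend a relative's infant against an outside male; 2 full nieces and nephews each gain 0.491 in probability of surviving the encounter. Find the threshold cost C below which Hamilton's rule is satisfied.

0.2455

r to a full niece or nephew = 0.25 (full aunt/uncle↔niece/nephew: two paths of length 3 through the shared grandparent pair: r = 2·(1/2)^3 = 1/4).
Hamilton's rule: n·r·B > C, so the trait is favored while C < n·r·B = 2·0.25·0.491 = 0.2455.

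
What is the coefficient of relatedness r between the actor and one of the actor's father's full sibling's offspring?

Each parent–offspring link contributes a factor of 1/2, and independent paths through distinct common ancestors add.
First cousins share one grandparent pair — two paths of length 4: r = 2·(1/2)^4 = 1/8.

0.125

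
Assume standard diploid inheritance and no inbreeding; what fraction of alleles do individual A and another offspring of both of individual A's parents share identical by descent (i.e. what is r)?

0.5

Each parent–offspring link contributes a factor of 1/2, and independent paths through distinct common ancestors add.
Full sibs share both parents — two paths of length 2: r = 2·(1/2)^2 = 1/2.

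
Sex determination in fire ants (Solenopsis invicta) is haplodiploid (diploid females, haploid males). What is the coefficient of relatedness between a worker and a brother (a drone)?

0.25

Her haploid brother carries none of their father's genes and a random half of their mother's genome; that half matches the maternal half of her own genome with probability 1/2: r = 1/2 · 1/2 = 1/4.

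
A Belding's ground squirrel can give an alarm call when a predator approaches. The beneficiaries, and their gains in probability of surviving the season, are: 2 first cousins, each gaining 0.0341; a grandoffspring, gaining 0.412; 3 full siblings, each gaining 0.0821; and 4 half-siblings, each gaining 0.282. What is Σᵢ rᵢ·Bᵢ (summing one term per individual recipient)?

r to a first cousin = 1/8 (first cousins share one grandparent pair — two paths of length 4: r = 2·(1/2)^4 = 1/8).
r to a grandoffspring = 0.25 (two parent–offspring links: r = (1/2)^2 = 1/4).
r to a full sibling = 1/2 (full sibs share both parents — two paths of length 2: r = 2·(1/2)^2 = 1/2).
r to a half-sibling = 1/4 (half-sibs share one parent — one path of length 2: r = (1/2)^2 = 1/4).
Summing one r·B term per recipient: 2·0.125·0.0341 + 1·0.25·0.412 + 3·0.5·0.0821 + 4·0.25·0.282 = 0.516675.

0.516675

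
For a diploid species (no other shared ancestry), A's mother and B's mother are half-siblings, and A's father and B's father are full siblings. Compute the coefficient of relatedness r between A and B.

Independent pedigree routes through distinct common ancestors add.
A and B are related in two ways: half first cousins through their mothers (r = 1/16) and first cousins through their fathers (r = 1/8).
r = 1/16 + 1/8 = 3/16 = 0.1875.

0.1875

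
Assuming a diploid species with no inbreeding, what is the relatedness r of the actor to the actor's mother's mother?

0.25

Each parent–offspring link contributes a factor of 1/2, and independent paths through distinct common ancestors add.
Two parent–offspring links: r = (1/2)^2 = 1/4.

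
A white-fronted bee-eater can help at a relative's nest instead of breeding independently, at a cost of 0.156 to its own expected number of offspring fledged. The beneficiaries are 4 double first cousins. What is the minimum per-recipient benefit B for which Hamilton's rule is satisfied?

0.156

r to a double first cousin = 0.25 (double first cousins share both grandparent pairs — four paths of length 4: r = 4·(1/2)^4 = 1/4).
Hamilton's rule with n recipients of equal r: n·r·B > C, so B > C/(n·r) = 0.156/(4·0.25) = 0.156.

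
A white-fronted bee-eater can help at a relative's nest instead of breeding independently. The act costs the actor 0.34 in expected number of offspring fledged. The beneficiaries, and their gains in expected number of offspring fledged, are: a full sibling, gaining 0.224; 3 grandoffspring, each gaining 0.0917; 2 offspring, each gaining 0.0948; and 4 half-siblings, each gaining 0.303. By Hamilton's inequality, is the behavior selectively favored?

Yes

Hamilton's rule: the trait is favored when the sum of r·B over every recipient exceeds the actor's cost C.
r to a full sibling = 1/2 (full sibs share both parents — two paths of length 2: r = 2·(1/2)^2 = 1/2).
r to a grandoffspring = 1/4 (two parent–offspring links: r = (1/2)^2 = 1/4).
r to an offspring = 0.5 (one parent–offspring link: r = (1/2)^1 = 1/2).
r to a half-sibling = 1/4 (half-sibs share one parent — one path of length 2: r = (1/2)^2 = 1/4).
Summing one r·B term per recipient: 1·0.5·0.224 + 3·0.25·0.0917 + 2·0.5·0.0948 + 4·0.25·0.303 = 0.578575.
0.578575 > 0.34: the indirect benefit exceeds the cost.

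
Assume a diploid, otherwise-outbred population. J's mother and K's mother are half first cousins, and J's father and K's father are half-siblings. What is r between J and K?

Wright's path rule: contributions from independent ancestry routes add.
J and K are related in two ways: half second cousins through their mothers (r = 1/64) and half first cousins through their fathers (r = 1/16).
r = 1/64 + 1/16 = 0.078125.

0.078125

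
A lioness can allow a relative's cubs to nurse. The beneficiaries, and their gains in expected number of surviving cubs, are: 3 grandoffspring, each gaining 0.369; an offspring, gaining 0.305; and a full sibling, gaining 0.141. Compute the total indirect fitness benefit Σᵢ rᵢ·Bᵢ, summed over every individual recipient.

0.49975

r to a grandoffspring = 1/4 (two parent–offspring links: r = (1/2)^2 = 1/4).
r to an offspring = 1/2 (one parent–offspring link: r = (1/2)^1 = 1/2).
r to a full sibling = 0.5 (full sibs share both parents — two paths of length 2: r = 2·(1/2)^2 = 1/2).
Summing one r·B term per recipient: 3·0.25·0.369 + 1·0.5·0.305 + 1·0.5·0.141 = 0.49975.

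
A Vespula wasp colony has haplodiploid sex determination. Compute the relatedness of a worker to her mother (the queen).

One meiotic link between diploid queen and diploid daughter: r = 1/2.

0.5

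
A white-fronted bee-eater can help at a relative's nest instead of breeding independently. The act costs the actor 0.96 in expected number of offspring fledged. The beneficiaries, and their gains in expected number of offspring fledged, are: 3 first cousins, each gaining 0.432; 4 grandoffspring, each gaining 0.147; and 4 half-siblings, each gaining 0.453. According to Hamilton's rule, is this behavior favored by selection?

Hamilton's rule: the trait is favored when the sum of r·B over every recipient exceeds the actor's cost C.
r to a first cousin = 0.125 (first cousins share one grandparent pair — two paths of length 4: r = 2·(1/2)^4 = 1/8).
r to a grandoffspring = 0.25 (two parent–offspring links: r = (1/2)^2 = 1/4).
r to a half-sibling = 1/4 (half-sibs share one parent — one path of length 2: r = (1/2)^2 = 1/4).
Summing one r·B term per recipient: 3·0.125·0.432 + 4·0.25·0.147 + 4·0.25·0.453 = 0.762.
0.762 < 0.96: the indirect benefit is less than the cost.

No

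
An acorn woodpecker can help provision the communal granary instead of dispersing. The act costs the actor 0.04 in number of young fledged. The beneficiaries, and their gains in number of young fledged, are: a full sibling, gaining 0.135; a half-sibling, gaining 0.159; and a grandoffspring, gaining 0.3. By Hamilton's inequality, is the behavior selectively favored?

Hamilton's rule: the trait is favored when the sum of r·B over every recipient exceeds the actor's cost C.
r to a full sibling = 0.5 (full sibs share both parents — two paths of length 2: r = 2·(1/2)^2 = 1/2).
r to a half-sibling = 0.25 (half-sibs share one parent — one path of length 2: r = (1/2)^2 = 1/4).
r to a grandoffspring = 1/4 (two parent–offspring links: r = (1/2)^2 = 1/4).
Summing one r·B term per recipient: 1·0.5·0.135 + 1·0.25·0.159 + 1·0.25·0.3 = 0.18225.
0.18225 > 0.04: the indirect benefit exceeds the cost.

Yes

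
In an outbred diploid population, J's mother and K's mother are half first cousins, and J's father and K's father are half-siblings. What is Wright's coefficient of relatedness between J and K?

0.078125

Wright's path rule: contributions from independent ancestry routes add.
J and K are related in two ways: half second cousins through their mothers (r = 1/64) and half first cousins through their fathers (r = 1/16).
r = 1/64 + 1/16 = 5/64 = 0.078125.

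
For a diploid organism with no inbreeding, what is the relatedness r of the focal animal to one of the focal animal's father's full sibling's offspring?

0.125

Each parent–offspring link contributes a factor of 1/2, and independent paths through distinct common ancestors add.
First cousins share one grandparent pair — two paths of length 4: r = 2·(1/2)^4 = 1/8.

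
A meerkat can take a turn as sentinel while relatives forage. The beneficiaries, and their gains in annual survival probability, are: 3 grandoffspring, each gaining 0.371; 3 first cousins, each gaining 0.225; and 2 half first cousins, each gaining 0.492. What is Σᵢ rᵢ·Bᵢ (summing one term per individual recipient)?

r to a grandoffspring = 1/4 (two parent–offspring links: r = (1/2)^2 = 1/4).
r to a first cousin = 0.125 (first cousins share one grandparent pair — two paths of length 4: r = 2·(1/2)^4 = 1/8).
r to a half first cousin = 0.0625 (half first cousins share one grandparent — one path of length 4: r = (1/2)^4 = 1/16).
Summing one r·B term per recipient: 3·0.25·0.371 + 3·0.125·0.225 + 2·0.0625·0.492 = 0.424125.

0.424125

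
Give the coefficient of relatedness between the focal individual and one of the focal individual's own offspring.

0.5

Each parent–offspring link contributes a factor of 1/2, and independent paths through distinct common ancestors add.
One parent–offspring link: r = (1/2)^1 = 1/2.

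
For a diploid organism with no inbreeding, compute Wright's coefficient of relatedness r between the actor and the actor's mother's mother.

0.25

Each parent–offspring link contributes a factor of 1/2, and independent paths through distinct common ancestors add.
Two parent–offspring links: r = (1/2)^2 = 1/4.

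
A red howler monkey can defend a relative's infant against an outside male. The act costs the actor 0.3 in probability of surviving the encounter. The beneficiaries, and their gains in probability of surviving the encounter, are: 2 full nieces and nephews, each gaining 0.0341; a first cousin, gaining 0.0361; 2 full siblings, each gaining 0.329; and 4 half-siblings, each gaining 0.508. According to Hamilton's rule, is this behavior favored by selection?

Hamilton's rule: the trait is favored when the sum of r·B over every recipient exceeds the actor's cost C.
r to a full niece or nephew = 1/4 (full aunt/uncle↔niece/nephew: two paths of length 3 through the shared grandparent pair: r = 2·(1/2)^3 = 1/4).
r to a first cousin = 1/8 (first cousins share one grandparent pair — two paths of length 4: r = 2·(1/2)^4 = 1/8).
r to a full sibling = 1/2 (full sibs share both parents — two paths of length 2: r = 2·(1/2)^2 = 1/2).
r to a half-sibling = 1/4 (half-sibs share one parent — one path of length 2: r = (1/2)^2 = 1/4).
Summing one r·B term per recipient: 2·0.25·0.0341 + 1·0.125·0.0361 + 2·0.5·0.329 + 4·0.25·0.508 = 0.8585625.
0.8585625 > 0.3: the indirect benefit exceeds the cost.

Yes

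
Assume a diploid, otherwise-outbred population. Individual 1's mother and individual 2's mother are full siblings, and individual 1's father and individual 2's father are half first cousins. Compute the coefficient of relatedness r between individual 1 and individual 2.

0.140625

With two independent routes of shared ancestry, r is the sum of the two contributions.
Individual 1 and individual 2 are related in two ways: first cousins through their mothers (r = 1/8) and half second cousins through their fathers (r = 1/64).
r = 1/8 + 1/64 = 0.140625.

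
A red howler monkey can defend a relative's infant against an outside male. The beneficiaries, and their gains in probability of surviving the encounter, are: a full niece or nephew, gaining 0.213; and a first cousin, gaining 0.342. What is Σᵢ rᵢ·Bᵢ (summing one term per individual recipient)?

0.096

r to a full niece or nephew = 1/4 (full aunt/uncle↔niece/nephew: two paths of length 3 through the shared grandparent pair: r = 2·(1/2)^3 = 1/4).
r to a first cousin = 1/8 (first cousins share one grandparent pair — two paths of length 4: r = 2·(1/2)^4 = 1/8).
Summing one r·B term per recipient: 1·0.25·0.213 + 1·0.125·0.342 = 0.096.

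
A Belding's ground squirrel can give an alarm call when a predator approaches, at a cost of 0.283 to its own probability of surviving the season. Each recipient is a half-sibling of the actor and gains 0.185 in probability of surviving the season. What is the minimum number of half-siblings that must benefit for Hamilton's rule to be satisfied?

7

r to a half-sibling = 1/4 (half-sibs share one parent — one path of length 2: r = (1/2)^2 = 1/4).
Hamilton's rule: n·r·B > C  ⇒  n > C/(r·B) = 0.283/(0.25·0.185) = 6.119.
The smallest integer exceeding 6.119 is 7.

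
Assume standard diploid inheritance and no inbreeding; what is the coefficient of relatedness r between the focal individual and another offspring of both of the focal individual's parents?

Each parent–offspring link contributes a factor of 1/2, and independent paths through distinct common ancestors add.
Full sibs share both parents — two paths of length 2: r = 2·(1/2)^2 = 1/2.

0.5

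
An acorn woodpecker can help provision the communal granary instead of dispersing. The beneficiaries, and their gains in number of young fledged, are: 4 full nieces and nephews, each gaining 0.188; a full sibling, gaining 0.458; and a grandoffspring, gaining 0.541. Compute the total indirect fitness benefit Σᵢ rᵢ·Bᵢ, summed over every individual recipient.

r to a full niece or nephew = 0.25 (full aunt/uncle↔niece/nephew: two paths of length 3 through the shared grandparent pair: r = 2·(1/2)^3 = 1/4).
r to a full sibling = 1/2 (full sibs share both parents — two paths of length 2: r = 2·(1/2)^2 = 1/2).
r to a grandoffspring = 0.25 (two parent–offspring links: r = (1/2)^2 = 1/4).
Summing one r·B term per recipient: 4·0.25·0.188 + 1·0.5·0.458 + 1·0.25·0.541 = 0.55225.

0.55225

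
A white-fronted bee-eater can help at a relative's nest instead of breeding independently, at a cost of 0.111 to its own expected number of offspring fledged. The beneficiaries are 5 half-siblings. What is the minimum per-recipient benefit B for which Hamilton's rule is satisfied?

r to a half-sibling = 1/4 (half-sibs share one parent — one path of length 2: r = (1/2)^2 = 1/4).
Hamilton's rule with n recipients of equal r: n·r·B > C, so B > C/(n·r) = 0.111/(5·0.25) = 0.0888.

0.0888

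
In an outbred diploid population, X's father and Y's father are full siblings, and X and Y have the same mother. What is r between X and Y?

Independent pedigree routes through distinct common ancestors add.
X and Y are related in two ways: first cousins through their fathers (r = 1/8) and half-sibs through their shared mother (r = 1/4).
r = 1/8 + 1/4 = 0.375.

0.375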